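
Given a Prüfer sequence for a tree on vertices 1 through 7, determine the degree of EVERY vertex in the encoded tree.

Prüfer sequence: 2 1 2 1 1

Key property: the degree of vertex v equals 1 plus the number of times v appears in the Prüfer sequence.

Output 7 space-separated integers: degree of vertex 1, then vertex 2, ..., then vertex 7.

Answer: 4 3 1 1 1 1 1

Derivation:
p_1 = 2: count[2] becomes 1
p_2 = 1: count[1] becomes 1
p_3 = 2: count[2] becomes 2
p_4 = 1: count[1] becomes 2
p_5 = 1: count[1] becomes 3
Degrees (1 + count): deg[1]=1+3=4, deg[2]=1+2=3, deg[3]=1+0=1, deg[4]=1+0=1, deg[5]=1+0=1, deg[6]=1+0=1, deg[7]=1+0=1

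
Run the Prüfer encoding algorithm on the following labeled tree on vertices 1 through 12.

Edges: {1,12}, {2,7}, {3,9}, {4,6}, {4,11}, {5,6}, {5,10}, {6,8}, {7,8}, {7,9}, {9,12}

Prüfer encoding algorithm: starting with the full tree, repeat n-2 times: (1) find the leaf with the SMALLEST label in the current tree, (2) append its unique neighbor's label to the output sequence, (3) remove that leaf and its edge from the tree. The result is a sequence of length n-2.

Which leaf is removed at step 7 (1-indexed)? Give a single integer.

Step 1: current leaves = {1,2,3,10,11}. Remove leaf 1 (neighbor: 12).
Step 2: current leaves = {2,3,10,11,12}. Remove leaf 2 (neighbor: 7).
Step 3: current leaves = {3,10,11,12}. Remove leaf 3 (neighbor: 9).
Step 4: current leaves = {10,11,12}. Remove leaf 10 (neighbor: 5).
Step 5: current leaves = {5,11,12}. Remove leaf 5 (neighbor: 6).
Step 6: current leaves = {11,12}. Remove leaf 11 (neighbor: 4).
Step 7: current leaves = {4,12}. Remove leaf 4 (neighbor: 6).

Answer: 4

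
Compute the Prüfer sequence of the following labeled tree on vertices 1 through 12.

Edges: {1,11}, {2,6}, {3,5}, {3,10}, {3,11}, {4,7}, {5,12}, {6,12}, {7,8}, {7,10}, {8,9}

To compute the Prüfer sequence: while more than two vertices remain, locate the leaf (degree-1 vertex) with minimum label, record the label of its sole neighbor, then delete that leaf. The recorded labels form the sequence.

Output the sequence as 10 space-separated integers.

Answer: 11 6 7 12 8 7 10 3 3 5

Derivation:
Step 1: leaves = {1,2,4,9}. Remove smallest leaf 1, emit neighbor 11.
Step 2: leaves = {2,4,9,11}. Remove smallest leaf 2, emit neighbor 6.
Step 3: leaves = {4,6,9,11}. Remove smallest leaf 4, emit neighbor 7.
Step 4: leaves = {6,9,11}. Remove smallest leaf 6, emit neighbor 12.
Step 5: leaves = {9,11,12}. Remove smallest leaf 9, emit neighbor 8.
Step 6: leaves = {8,11,12}. Remove smallest leaf 8, emit neighbor 7.
Step 7: leaves = {7,11,12}. Remove smallest leaf 7, emit neighbor 10.
Step 8: leaves = {10,11,12}. Remove smallest leaf 10, emit neighbor 3.
Step 9: leaves = {11,12}. Remove smallest leaf 11, emit neighbor 3.
Step 10: leaves = {3,12}. Remove smallest leaf 3, emit neighbor 5.
Done: 2 vertices remain (5, 12). Sequence = [11 6 7 12 8 7 10 3 3 5]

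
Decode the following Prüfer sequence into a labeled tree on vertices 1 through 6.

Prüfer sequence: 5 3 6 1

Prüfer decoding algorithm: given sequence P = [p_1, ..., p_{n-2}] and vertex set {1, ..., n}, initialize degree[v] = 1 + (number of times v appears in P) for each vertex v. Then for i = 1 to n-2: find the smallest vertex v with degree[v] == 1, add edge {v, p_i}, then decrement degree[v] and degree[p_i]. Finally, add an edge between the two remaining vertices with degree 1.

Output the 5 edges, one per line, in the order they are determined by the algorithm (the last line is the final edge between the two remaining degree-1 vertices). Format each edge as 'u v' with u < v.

Answer: 2 5
3 4
3 6
1 5
1 6

Derivation:
Initial degrees: {1:2, 2:1, 3:2, 4:1, 5:2, 6:2}
Step 1: smallest deg-1 vertex = 2, p_1 = 5. Add edge {2,5}. Now deg[2]=0, deg[5]=1.
Step 2: smallest deg-1 vertex = 4, p_2 = 3. Add edge {3,4}. Now deg[4]=0, deg[3]=1.
Step 3: smallest deg-1 vertex = 3, p_3 = 6. Add edge {3,6}. Now deg[3]=0, deg[6]=1.
Step 4: smallest deg-1 vertex = 5, p_4 = 1. Add edge {1,5}. Now deg[5]=0, deg[1]=1.
Final: two remaining deg-1 vertices are 1, 6. Add edge {1,6}.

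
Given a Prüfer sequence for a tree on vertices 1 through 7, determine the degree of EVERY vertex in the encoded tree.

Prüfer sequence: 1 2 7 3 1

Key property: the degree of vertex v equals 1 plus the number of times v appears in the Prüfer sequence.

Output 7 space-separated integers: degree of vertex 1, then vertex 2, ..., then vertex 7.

Answer: 3 2 2 1 1 1 2

Derivation:
p_1 = 1: count[1] becomes 1
p_2 = 2: count[2] becomes 1
p_3 = 7: count[7] becomes 1
p_4 = 3: count[3] becomes 1
p_5 = 1: count[1] becomes 2
Degrees (1 + count): deg[1]=1+2=3, deg[2]=1+1=2, deg[3]=1+1=2, deg[4]=1+0=1, deg[5]=1+0=1, deg[6]=1+0=1, deg[7]=1+1=2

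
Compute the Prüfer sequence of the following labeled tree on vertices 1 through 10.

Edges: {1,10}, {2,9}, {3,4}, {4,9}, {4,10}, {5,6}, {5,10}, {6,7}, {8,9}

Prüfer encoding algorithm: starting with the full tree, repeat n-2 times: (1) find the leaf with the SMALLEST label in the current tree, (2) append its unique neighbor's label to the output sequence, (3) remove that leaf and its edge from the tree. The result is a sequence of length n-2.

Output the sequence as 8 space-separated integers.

Step 1: leaves = {1,2,3,7,8}. Remove smallest leaf 1, emit neighbor 10.
Step 2: leaves = {2,3,7,8}. Remove smallest leaf 2, emit neighbor 9.
Step 3: leaves = {3,7,8}. Remove smallest leaf 3, emit neighbor 4.
Step 4: leaves = {7,8}. Remove smallest leaf 7, emit neighbor 6.
Step 5: leaves = {6,8}. Remove smallest leaf 6, emit neighbor 5.
Step 6: leaves = {5,8}. Remove smallest leaf 5, emit neighbor 10.
Step 7: leaves = {8,10}. Remove smallest leaf 8, emit neighbor 9.
Step 8: leaves = {9,10}. Remove smallest leaf 9, emit neighbor 4.
Done: 2 vertices remain (4, 10). Sequence = [10 9 4 6 5 10 9 4]

Answer: 10 9 4 6 5 10 9 4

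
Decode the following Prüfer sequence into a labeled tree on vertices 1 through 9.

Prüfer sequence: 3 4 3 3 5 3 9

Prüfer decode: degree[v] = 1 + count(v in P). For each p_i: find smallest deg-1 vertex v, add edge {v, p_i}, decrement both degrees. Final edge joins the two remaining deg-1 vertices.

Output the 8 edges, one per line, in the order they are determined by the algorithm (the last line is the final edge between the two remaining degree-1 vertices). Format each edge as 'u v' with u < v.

Initial degrees: {1:1, 2:1, 3:5, 4:2, 5:2, 6:1, 7:1, 8:1, 9:2}
Step 1: smallest deg-1 vertex = 1, p_1 = 3. Add edge {1,3}. Now deg[1]=0, deg[3]=4.
Step 2: smallest deg-1 vertex = 2, p_2 = 4. Add edge {2,4}. Now deg[2]=0, deg[4]=1.
Step 3: smallest deg-1 vertex = 4, p_3 = 3. Add edge {3,4}. Now deg[4]=0, deg[3]=3.
Step 4: smallest deg-1 vertex = 6, p_4 = 3. Add edge {3,6}. Now deg[6]=0, deg[3]=2.
Step 5: smallest deg-1 vertex = 7, p_5 = 5. Add edge {5,7}. Now deg[7]=0, deg[5]=1.
Step 6: smallest deg-1 vertex = 5, p_6 = 3. Add edge {3,5}. Now deg[5]=0, deg[3]=1.
Step 7: smallest deg-1 vertex = 3, p_7 = 9. Add edge {3,9}. Now deg[3]=0, deg[9]=1.
Final: two remaining deg-1 vertices are 8, 9. Add edge {8,9}.

Answer: 1 3
2 4
3 4
3 6
5 7
3 5
3 9
8 9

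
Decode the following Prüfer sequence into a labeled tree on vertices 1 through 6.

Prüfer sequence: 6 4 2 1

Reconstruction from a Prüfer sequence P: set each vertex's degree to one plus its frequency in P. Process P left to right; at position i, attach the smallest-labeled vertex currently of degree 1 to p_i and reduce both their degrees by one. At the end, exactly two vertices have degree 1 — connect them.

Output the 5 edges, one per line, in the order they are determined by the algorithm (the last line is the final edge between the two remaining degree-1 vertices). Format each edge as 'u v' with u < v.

Answer: 3 6
4 5
2 4
1 2
1 6

Derivation:
Initial degrees: {1:2, 2:2, 3:1, 4:2, 5:1, 6:2}
Step 1: smallest deg-1 vertex = 3, p_1 = 6. Add edge {3,6}. Now deg[3]=0, deg[6]=1.
Step 2: smallest deg-1 vertex = 5, p_2 = 4. Add edge {4,5}. Now deg[5]=0, deg[4]=1.
Step 3: smallest deg-1 vertex = 4, p_3 = 2. Add edge {2,4}. Now deg[4]=0, deg[2]=1.
Step 4: smallest deg-1 vertex = 2, p_4 = 1. Add edge {1,2}. Now deg[2]=0, deg[1]=1.
Final: two remaining deg-1 vertices are 1, 6. Add edge {1,6}.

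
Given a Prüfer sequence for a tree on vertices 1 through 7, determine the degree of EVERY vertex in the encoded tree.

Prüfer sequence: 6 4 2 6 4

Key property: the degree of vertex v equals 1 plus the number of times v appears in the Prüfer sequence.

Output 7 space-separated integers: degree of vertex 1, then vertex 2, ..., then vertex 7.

Answer: 1 2 1 3 1 3 1

Derivation:
p_1 = 6: count[6] becomes 1
p_2 = 4: count[4] becomes 1
p_3 = 2: count[2] becomes 1
p_4 = 6: count[6] becomes 2
p_5 = 4: count[4] becomes 2
Degrees (1 + count): deg[1]=1+0=1, deg[2]=1+1=2, deg[3]=1+0=1, deg[4]=1+2=3, deg[5]=1+0=1, deg[6]=1+2=3, deg[7]=1+0=1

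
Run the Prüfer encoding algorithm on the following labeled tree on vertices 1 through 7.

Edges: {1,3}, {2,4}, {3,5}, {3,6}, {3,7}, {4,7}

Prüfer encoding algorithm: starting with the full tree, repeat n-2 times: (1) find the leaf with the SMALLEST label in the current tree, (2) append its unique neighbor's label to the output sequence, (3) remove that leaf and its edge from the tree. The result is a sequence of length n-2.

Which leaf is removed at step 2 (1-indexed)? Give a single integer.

Step 1: current leaves = {1,2,5,6}. Remove leaf 1 (neighbor: 3).
Step 2: current leaves = {2,5,6}. Remove leaf 2 (neighbor: 4).

Answer: 2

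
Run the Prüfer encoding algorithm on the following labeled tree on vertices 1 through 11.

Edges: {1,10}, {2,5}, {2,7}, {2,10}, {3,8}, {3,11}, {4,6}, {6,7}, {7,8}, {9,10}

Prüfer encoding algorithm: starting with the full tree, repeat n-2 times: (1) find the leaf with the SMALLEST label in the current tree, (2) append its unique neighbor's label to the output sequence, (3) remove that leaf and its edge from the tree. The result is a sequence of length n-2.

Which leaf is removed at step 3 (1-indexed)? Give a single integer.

Answer: 5

Derivation:
Step 1: current leaves = {1,4,5,9,11}. Remove leaf 1 (neighbor: 10).
Step 2: current leaves = {4,5,9,11}. Remove leaf 4 (neighbor: 6).
Step 3: current leaves = {5,6,9,11}. Remove leaf 5 (neighbor: 2).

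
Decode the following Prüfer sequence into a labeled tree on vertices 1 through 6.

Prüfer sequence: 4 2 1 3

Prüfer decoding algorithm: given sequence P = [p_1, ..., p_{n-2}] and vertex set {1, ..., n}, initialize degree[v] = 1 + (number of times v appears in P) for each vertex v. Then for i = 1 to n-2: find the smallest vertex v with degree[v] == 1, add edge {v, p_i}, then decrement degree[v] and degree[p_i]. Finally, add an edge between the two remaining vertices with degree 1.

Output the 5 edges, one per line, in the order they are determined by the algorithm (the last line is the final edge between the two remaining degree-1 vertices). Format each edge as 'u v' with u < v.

Answer: 4 5
2 4
1 2
1 3
3 6

Derivation:
Initial degrees: {1:2, 2:2, 3:2, 4:2, 5:1, 6:1}
Step 1: smallest deg-1 vertex = 5, p_1 = 4. Add edge {4,5}. Now deg[5]=0, deg[4]=1.
Step 2: smallest deg-1 vertex = 4, p_2 = 2. Add edge {2,4}. Now deg[4]=0, deg[2]=1.
Step 3: smallest deg-1 vertex = 2, p_3 = 1. Add edge {1,2}. Now deg[2]=0, deg[1]=1.
Step 4: smallest deg-1 vertex = 1, p_4 = 3. Add edge {1,3}. Now deg[1]=0, deg[3]=1.
Final: two remaining deg-1 vertices are 3, 6. Add edge {3,6}.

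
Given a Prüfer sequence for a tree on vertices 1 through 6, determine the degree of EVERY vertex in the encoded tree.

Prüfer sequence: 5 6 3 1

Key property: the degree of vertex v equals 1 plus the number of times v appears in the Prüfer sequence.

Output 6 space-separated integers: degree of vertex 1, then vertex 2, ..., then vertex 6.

Answer: 2 1 2 1 2 2

Derivation:
p_1 = 5: count[5] becomes 1
p_2 = 6: count[6] becomes 1
p_3 = 3: count[3] becomes 1
p_4 = 1: count[1] becomes 1
Degrees (1 + count): deg[1]=1+1=2, deg[2]=1+0=1, deg[3]=1+1=2, deg[4]=1+0=1, deg[5]=1+1=2, deg[6]=1+1=2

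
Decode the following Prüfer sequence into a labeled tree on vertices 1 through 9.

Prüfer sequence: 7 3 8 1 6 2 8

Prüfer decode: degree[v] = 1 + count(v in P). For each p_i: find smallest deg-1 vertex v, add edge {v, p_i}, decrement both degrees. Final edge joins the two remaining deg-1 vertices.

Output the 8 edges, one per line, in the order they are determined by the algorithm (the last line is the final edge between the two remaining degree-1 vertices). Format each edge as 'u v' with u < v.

Initial degrees: {1:2, 2:2, 3:2, 4:1, 5:1, 6:2, 7:2, 8:3, 9:1}
Step 1: smallest deg-1 vertex = 4, p_1 = 7. Add edge {4,7}. Now deg[4]=0, deg[7]=1.
Step 2: smallest deg-1 vertex = 5, p_2 = 3. Add edge {3,5}. Now deg[5]=0, deg[3]=1.
Step 3: smallest deg-1 vertex = 3, p_3 = 8. Add edge {3,8}. Now deg[3]=0, deg[8]=2.
Step 4: smallest deg-1 vertex = 7, p_4 = 1. Add edge {1,7}. Now deg[7]=0, deg[1]=1.
Step 5: smallest deg-1 vertex = 1, p_5 = 6. Add edge {1,6}. Now deg[1]=0, deg[6]=1.
Step 6: smallest deg-1 vertex = 6, p_6 = 2. Add edge {2,6}. Now deg[6]=0, deg[2]=1.
Step 7: smallest deg-1 vertex = 2, p_7 = 8. Add edge {2,8}. Now deg[2]=0, deg[8]=1.
Final: two remaining deg-1 vertices are 8, 9. Add edge {8,9}.

Answer: 4 7
3 5
3 8
1 7
1 6
2 6
2 8
8 9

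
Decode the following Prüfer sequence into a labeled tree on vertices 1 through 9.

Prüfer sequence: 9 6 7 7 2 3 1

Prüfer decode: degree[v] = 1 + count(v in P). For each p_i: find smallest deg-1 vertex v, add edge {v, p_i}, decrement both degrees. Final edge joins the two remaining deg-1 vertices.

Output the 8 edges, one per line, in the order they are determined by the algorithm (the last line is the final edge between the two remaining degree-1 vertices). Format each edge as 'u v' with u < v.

Initial degrees: {1:2, 2:2, 3:2, 4:1, 5:1, 6:2, 7:3, 8:1, 9:2}
Step 1: smallest deg-1 vertex = 4, p_1 = 9. Add edge {4,9}. Now deg[4]=0, deg[9]=1.
Step 2: smallest deg-1 vertex = 5, p_2 = 6. Add edge {5,6}. Now deg[5]=0, deg[6]=1.
Step 3: smallest deg-1 vertex = 6, p_3 = 7. Add edge {6,7}. Now deg[6]=0, deg[7]=2.
Step 4: smallest deg-1 vertex = 8, p_4 = 7. Add edge {7,8}. Now deg[8]=0, deg[7]=1.
Step 5: smallest deg-1 vertex = 7, p_5 = 2. Add edge {2,7}. Now deg[7]=0, deg[2]=1.
Step 6: smallest deg-1 vertex = 2, p_6 = 3. Add edge {2,3}. Now deg[2]=0, deg[3]=1.
Step 7: smallest deg-1 vertex = 3, p_7 = 1. Add edge {1,3}. Now deg[3]=0, deg[1]=1.
Final: two remaining deg-1 vertices are 1, 9. Add edge {1,9}.

Answer: 4 9
5 6
6 7
7 8
2 7
2 3
1 3
1 9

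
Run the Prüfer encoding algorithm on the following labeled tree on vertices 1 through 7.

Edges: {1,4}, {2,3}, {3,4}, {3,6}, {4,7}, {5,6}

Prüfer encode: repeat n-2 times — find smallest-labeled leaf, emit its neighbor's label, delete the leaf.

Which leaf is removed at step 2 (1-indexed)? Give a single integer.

Answer: 2

Derivation:
Step 1: current leaves = {1,2,5,7}. Remove leaf 1 (neighbor: 4).
Step 2: current leaves = {2,5,7}. Remove leaf 2 (neighbor: 3).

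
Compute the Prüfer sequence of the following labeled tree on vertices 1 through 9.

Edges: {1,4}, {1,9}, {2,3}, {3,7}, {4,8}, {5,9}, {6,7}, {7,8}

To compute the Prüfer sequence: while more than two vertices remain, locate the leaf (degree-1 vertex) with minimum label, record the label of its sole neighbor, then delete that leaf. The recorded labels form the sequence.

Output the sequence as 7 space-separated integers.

Answer: 3 7 9 7 8 4 1

Derivation:
Step 1: leaves = {2,5,6}. Remove smallest leaf 2, emit neighbor 3.
Step 2: leaves = {3,5,6}. Remove smallest leaf 3, emit neighbor 7.
Step 3: leaves = {5,6}. Remove smallest leaf 5, emit neighbor 9.
Step 4: leaves = {6,9}. Remove smallest leaf 6, emit neighbor 7.
Step 5: leaves = {7,9}. Remove smallest leaf 7, emit neighbor 8.
Step 6: leaves = {8,9}. Remove smallest leaf 8, emit neighbor 4.
Step 7: leaves = {4,9}. Remove smallest leaf 4, emit neighbor 1.
Done: 2 vertices remain (1, 9). Sequence = [3 7 9 7 8 4 1]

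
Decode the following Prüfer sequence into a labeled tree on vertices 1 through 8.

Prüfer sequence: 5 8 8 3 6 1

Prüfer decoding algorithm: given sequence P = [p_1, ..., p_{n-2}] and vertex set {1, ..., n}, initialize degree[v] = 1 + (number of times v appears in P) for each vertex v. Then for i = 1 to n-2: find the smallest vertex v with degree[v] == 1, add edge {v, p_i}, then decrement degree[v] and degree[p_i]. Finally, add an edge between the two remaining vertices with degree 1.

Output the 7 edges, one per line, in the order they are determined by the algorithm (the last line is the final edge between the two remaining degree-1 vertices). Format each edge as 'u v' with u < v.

Answer: 2 5
4 8
5 8
3 7
3 6
1 6
1 8

Derivation:
Initial degrees: {1:2, 2:1, 3:2, 4:1, 5:2, 6:2, 7:1, 8:3}
Step 1: smallest deg-1 vertex = 2, p_1 = 5. Add edge {2,5}. Now deg[2]=0, deg[5]=1.
Step 2: smallest deg-1 vertex = 4, p_2 = 8. Add edge {4,8}. Now deg[4]=0, deg[8]=2.
Step 3: smallest deg-1 vertex = 5, p_3 = 8. Add edge {5,8}. Now deg[5]=0, deg[8]=1.
Step 4: smallest deg-1 vertex = 7, p_4 = 3. Add edge {3,7}. Now deg[7]=0, deg[3]=1.
Step 5: smallest deg-1 vertex = 3, p_5 = 6. Add edge {3,6}. Now deg[3]=0, deg[6]=1.
Step 6: smallest deg-1 vertex = 6, p_6 = 1. Add edge {1,6}. Now deg[6]=0, deg[1]=1.
Final: two remaining deg-1 vertices are 1, 8. Add edge {1,8}.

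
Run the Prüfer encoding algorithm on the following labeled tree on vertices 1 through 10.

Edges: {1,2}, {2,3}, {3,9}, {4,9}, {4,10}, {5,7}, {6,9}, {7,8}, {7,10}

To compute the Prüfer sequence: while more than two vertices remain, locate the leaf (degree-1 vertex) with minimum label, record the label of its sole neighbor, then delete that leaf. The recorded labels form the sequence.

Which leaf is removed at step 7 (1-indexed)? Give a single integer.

Step 1: current leaves = {1,5,6,8}. Remove leaf 1 (neighbor: 2).
Step 2: current leaves = {2,5,6,8}. Remove leaf 2 (neighbor: 3).
Step 3: current leaves = {3,5,6,8}. Remove leaf 3 (neighbor: 9).
Step 4: current leaves = {5,6,8}. Remove leaf 5 (neighbor: 7).
Step 5: current leaves = {6,8}. Remove leaf 6 (neighbor: 9).
Step 6: current leaves = {8,9}. Remove leaf 8 (neighbor: 7).
Step 7: current leaves = {7,9}. Remove leaf 7 (neighbor: 10).

Answer: 7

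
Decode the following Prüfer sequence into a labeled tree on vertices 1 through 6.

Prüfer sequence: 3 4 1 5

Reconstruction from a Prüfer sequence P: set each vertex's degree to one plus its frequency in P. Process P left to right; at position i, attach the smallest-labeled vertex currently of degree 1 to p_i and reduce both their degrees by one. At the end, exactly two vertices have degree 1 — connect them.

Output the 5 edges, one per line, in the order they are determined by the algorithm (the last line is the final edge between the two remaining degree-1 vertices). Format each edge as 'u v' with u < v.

Initial degrees: {1:2, 2:1, 3:2, 4:2, 5:2, 6:1}
Step 1: smallest deg-1 vertex = 2, p_1 = 3. Add edge {2,3}. Now deg[2]=0, deg[3]=1.
Step 2: smallest deg-1 vertex = 3, p_2 = 4. Add edge {3,4}. Now deg[3]=0, deg[4]=1.
Step 3: smallest deg-1 vertex = 4, p_3 = 1. Add edge {1,4}. Now deg[4]=0, deg[1]=1.
Step 4: smallest deg-1 vertex = 1, p_4 = 5. Add edge {1,5}. Now deg[1]=0, deg[5]=1.
Final: two remaining deg-1 vertices are 5, 6. Add edge {5,6}.

Answer: 2 3
3 4
1 4
1 5
5 6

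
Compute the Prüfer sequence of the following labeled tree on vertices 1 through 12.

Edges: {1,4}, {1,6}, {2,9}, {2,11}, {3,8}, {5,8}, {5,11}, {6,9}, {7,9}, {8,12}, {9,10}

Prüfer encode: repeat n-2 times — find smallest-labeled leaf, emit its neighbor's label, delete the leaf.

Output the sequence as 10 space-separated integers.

Step 1: leaves = {3,4,7,10,12}. Remove smallest leaf 3, emit neighbor 8.
Step 2: leaves = {4,7,10,12}. Remove smallest leaf 4, emit neighbor 1.
Step 3: leaves = {1,7,10,12}. Remove smallest leaf 1, emit neighbor 6.
Step 4: leaves = {6,7,10,12}. Remove smallest leaf 6, emit neighbor 9.
Step 5: leaves = {7,10,12}. Remove smallest leaf 7, emit neighbor 9.
Step 6: leaves = {10,12}. Remove smallest leaf 10, emit neighbor 9.
Step 7: leaves = {9,12}. Remove smallest leaf 9, emit neighbor 2.
Step 8: leaves = {2,12}. Remove smallest leaf 2, emit neighbor 11.
Step 9: leaves = {11,12}. Remove smallest leaf 11, emit neighbor 5.
Step 10: leaves = {5,12}. Remove smallest leaf 5, emit neighbor 8.
Done: 2 vertices remain (8, 12). Sequence = [8 1 6 9 9 9 2 11 5 8]

Answer: 8 1 6 9 9 9 2 11 5 8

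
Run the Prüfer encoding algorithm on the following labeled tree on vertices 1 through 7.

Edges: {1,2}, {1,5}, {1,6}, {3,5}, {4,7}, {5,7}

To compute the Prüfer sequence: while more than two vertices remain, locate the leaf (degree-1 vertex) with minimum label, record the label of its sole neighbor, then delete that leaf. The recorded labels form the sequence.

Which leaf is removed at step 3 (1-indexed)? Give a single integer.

Step 1: current leaves = {2,3,4,6}. Remove leaf 2 (neighbor: 1).
Step 2: current leaves = {3,4,6}. Remove leaf 3 (neighbor: 5).
Step 3: current leaves = {4,6}. Remove leaf 4 (neighbor: 7).

Answer: 4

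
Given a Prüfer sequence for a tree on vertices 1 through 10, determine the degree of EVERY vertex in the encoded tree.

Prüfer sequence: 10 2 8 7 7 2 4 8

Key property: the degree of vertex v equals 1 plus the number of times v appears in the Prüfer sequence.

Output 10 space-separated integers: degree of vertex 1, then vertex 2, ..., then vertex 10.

Answer: 1 3 1 2 1 1 3 3 1 2

Derivation:
p_1 = 10: count[10] becomes 1
p_2 = 2: count[2] becomes 1
p_3 = 8: count[8] becomes 1
p_4 = 7: count[7] becomes 1
p_5 = 7: count[7] becomes 2
p_6 = 2: count[2] becomes 2
p_7 = 4: count[4] becomes 1
p_8 = 8: count[8] becomes 2
Degrees (1 + count): deg[1]=1+0=1, deg[2]=1+2=3, deg[3]=1+0=1, deg[4]=1+1=2, deg[5]=1+0=1, deg[6]=1+0=1, deg[7]=1+2=3, deg[8]=1+2=3, deg[9]=1+0=1, deg[10]=1+1=2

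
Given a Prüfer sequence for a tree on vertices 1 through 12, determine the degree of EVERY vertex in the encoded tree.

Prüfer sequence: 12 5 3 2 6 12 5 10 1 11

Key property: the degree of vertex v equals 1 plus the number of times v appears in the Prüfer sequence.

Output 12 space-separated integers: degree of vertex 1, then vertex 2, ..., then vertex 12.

p_1 = 12: count[12] becomes 1
p_2 = 5: count[5] becomes 1
p_3 = 3: count[3] becomes 1
p_4 = 2: count[2] becomes 1
p_5 = 6: count[6] becomes 1
p_6 = 12: count[12] becomes 2
p_7 = 5: count[5] becomes 2
p_8 = 10: count[10] becomes 1
p_9 = 1: count[1] becomes 1
p_10 = 11: count[11] becomes 1
Degrees (1 + count): deg[1]=1+1=2, deg[2]=1+1=2, deg[3]=1+1=2, deg[4]=1+0=1, deg[5]=1+2=3, deg[6]=1+1=2, deg[7]=1+0=1, deg[8]=1+0=1, deg[9]=1+0=1, deg[10]=1+1=2, deg[11]=1+1=2, deg[12]=1+2=3

Answer: 2 2 2 1 3 2 1 1 1 2 2 3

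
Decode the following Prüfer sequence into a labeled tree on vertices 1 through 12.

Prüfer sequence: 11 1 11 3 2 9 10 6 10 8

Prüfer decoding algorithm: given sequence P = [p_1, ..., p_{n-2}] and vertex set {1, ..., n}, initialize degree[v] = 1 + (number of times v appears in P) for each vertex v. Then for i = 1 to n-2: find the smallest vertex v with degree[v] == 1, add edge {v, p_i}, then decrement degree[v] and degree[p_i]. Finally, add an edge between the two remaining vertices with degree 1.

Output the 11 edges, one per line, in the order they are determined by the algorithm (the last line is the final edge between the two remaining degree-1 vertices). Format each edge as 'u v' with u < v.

Answer: 4 11
1 5
1 11
3 7
2 3
2 9
9 10
6 11
6 10
8 10
8 12

Derivation:
Initial degrees: {1:2, 2:2, 3:2, 4:1, 5:1, 6:2, 7:1, 8:2, 9:2, 10:3, 11:3, 12:1}
Step 1: smallest deg-1 vertex = 4, p_1 = 11. Add edge {4,11}. Now deg[4]=0, deg[11]=2.
Step 2: smallest deg-1 vertex = 5, p_2 = 1. Add edge {1,5}. Now deg[5]=0, deg[1]=1.
Step 3: smallest deg-1 vertex = 1, p_3 = 11. Add edge {1,11}. Now deg[1]=0, deg[11]=1.
Step 4: smallest deg-1 vertex = 7, p_4 = 3. Add edge {3,7}. Now deg[7]=0, deg[3]=1.
Step 5: smallest deg-1 vertex = 3, p_5 = 2. Add edge {2,3}. Now deg[3]=0, deg[2]=1.
Step 6: smallest deg-1 vertex = 2, p_6 = 9. Add edge {2,9}. Now deg[2]=0, deg[9]=1.
Step 7: smallest deg-1 vertex = 9, p_7 = 10. Add edge {9,10}. Now deg[9]=0, deg[10]=2.
Step 8: smallest deg-1 vertex = 11, p_8 = 6. Add edge {6,11}. Now deg[11]=0, deg[6]=1.
Step 9: smallest deg-1 vertex = 6, p_9 = 10. Add edge {6,10}. Now deg[6]=0, deg[10]=1.
Step 10: smallest deg-1 vertex = 10, p_10 = 8. Add edge {8,10}. Now deg[10]=0, deg[8]=1.
Final: two remaining deg-1 vertices are 8, 12. Add edge {8,12}.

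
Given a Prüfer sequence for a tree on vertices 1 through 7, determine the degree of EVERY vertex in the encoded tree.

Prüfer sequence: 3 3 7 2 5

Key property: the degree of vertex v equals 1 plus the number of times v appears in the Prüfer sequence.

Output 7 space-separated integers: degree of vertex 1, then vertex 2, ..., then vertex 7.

p_1 = 3: count[3] becomes 1
p_2 = 3: count[3] becomes 2
p_3 = 7: count[7] becomes 1
p_4 = 2: count[2] becomes 1
p_5 = 5: count[5] becomes 1
Degrees (1 + count): deg[1]=1+0=1, deg[2]=1+1=2, deg[3]=1+2=3, deg[4]=1+0=1, deg[5]=1+1=2, deg[6]=1+0=1, deg[7]=1+1=2

Answer: 1 2 3 1 2 1 2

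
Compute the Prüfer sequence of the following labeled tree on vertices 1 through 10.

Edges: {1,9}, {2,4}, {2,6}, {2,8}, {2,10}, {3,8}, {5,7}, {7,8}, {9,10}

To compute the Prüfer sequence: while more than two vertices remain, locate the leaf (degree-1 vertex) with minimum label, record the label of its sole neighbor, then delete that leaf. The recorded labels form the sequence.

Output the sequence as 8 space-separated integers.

Step 1: leaves = {1,3,4,5,6}. Remove smallest leaf 1, emit neighbor 9.
Step 2: leaves = {3,4,5,6,9}. Remove smallest leaf 3, emit neighbor 8.
Step 3: leaves = {4,5,6,9}. Remove smallest leaf 4, emit neighbor 2.
Step 4: leaves = {5,6,9}. Remove smallest leaf 5, emit neighbor 7.
Step 5: leaves = {6,7,9}. Remove smallest leaf 6, emit neighbor 2.
Step 6: leaves = {7,9}. Remove smallest leaf 7, emit neighbor 8.
Step 7: leaves = {8,9}. Remove smallest leaf 8, emit neighbor 2.
Step 8: leaves = {2,9}. Remove smallest leaf 2, emit neighbor 10.
Done: 2 vertices remain (9, 10). Sequence = [9 8 2 7 2 8 2 10]

Answer: 9 8 2 7 2 8 2 10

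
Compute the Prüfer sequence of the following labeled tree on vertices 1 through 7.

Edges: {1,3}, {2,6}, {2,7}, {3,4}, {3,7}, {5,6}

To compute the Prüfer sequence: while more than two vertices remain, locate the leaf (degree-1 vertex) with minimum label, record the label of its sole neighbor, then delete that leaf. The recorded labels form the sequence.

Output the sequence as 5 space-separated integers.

Answer: 3 3 7 6 2

Derivation:
Step 1: leaves = {1,4,5}. Remove smallest leaf 1, emit neighbor 3.
Step 2: leaves = {4,5}. Remove smallest leaf 4, emit neighbor 3.
Step 3: leaves = {3,5}. Remove smallest leaf 3, emit neighbor 7.
Step 4: leaves = {5,7}. Remove smallest leaf 5, emit neighbor 6.
Step 5: leaves = {6,7}. Remove smallest leaf 6, emit neighbor 2.
Done: 2 vertices remain (2, 7). Sequence = [3 3 7 6 2]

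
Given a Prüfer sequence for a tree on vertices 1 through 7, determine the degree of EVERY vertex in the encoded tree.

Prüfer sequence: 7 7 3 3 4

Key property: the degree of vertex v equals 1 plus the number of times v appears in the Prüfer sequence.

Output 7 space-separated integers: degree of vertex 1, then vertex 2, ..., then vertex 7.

Answer: 1 1 3 2 1 1 3

Derivation:
p_1 = 7: count[7] becomes 1
p_2 = 7: count[7] becomes 2
p_3 = 3: count[3] becomes 1
p_4 = 3: count[3] becomes 2
p_5 = 4: count[4] becomes 1
Degrees (1 + count): deg[1]=1+0=1, deg[2]=1+0=1, deg[3]=1+2=3, deg[4]=1+1=2, deg[5]=1+0=1, deg[6]=1+0=1, deg[7]=1+2=3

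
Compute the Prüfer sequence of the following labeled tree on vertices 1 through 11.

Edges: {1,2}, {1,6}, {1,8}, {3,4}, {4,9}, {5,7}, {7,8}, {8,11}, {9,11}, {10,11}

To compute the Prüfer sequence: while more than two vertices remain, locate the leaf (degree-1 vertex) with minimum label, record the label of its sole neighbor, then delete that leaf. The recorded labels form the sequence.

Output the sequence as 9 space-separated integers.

Step 1: leaves = {2,3,5,6,10}. Remove smallest leaf 2, emit neighbor 1.
Step 2: leaves = {3,5,6,10}. Remove smallest leaf 3, emit neighbor 4.
Step 3: leaves = {4,5,6,10}. Remove smallest leaf 4, emit neighbor 9.
Step 4: leaves = {5,6,9,10}. Remove smallest leaf 5, emit neighbor 7.
Step 5: leaves = {6,7,9,10}. Remove smallest leaf 6, emit neighbor 1.
Step 6: leaves = {1,7,9,10}. Remove smallest leaf 1, emit neighbor 8.
Step 7: leaves = {7,9,10}. Remove smallest leaf 7, emit neighbor 8.
Step 8: leaves = {8,9,10}. Remove smallest leaf 8, emit neighbor 11.
Step 9: leaves = {9,10}. Remove smallest leaf 9, emit neighbor 11.
Done: 2 vertices remain (10, 11). Sequence = [1 4 9 7 1 8 8 11 11]

Answer: 1 4 9 7 1 8 8 11 11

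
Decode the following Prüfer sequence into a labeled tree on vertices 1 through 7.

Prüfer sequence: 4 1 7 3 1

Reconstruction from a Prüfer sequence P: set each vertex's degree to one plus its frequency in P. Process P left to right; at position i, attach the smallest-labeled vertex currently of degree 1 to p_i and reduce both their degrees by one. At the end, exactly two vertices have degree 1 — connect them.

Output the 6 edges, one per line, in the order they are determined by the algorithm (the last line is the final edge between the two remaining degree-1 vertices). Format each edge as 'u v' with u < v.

Initial degrees: {1:3, 2:1, 3:2, 4:2, 5:1, 6:1, 7:2}
Step 1: smallest deg-1 vertex = 2, p_1 = 4. Add edge {2,4}. Now deg[2]=0, deg[4]=1.
Step 2: smallest deg-1 vertex = 4, p_2 = 1. Add edge {1,4}. Now deg[4]=0, deg[1]=2.
Step 3: smallest deg-1 vertex = 5, p_3 = 7. Add edge {5,7}. Now deg[5]=0, deg[7]=1.
Step 4: smallest deg-1 vertex = 6, p_4 = 3. Add edge {3,6}. Now deg[6]=0, deg[3]=1.
Step 5: smallest deg-1 vertex = 3, p_5 = 1. Add edge {1,3}. Now deg[3]=0, deg[1]=1.
Final: two remaining deg-1 vertices are 1, 7. Add edge {1,7}.

Answer: 2 4
1 4
5 7
3 6
1 3
1 7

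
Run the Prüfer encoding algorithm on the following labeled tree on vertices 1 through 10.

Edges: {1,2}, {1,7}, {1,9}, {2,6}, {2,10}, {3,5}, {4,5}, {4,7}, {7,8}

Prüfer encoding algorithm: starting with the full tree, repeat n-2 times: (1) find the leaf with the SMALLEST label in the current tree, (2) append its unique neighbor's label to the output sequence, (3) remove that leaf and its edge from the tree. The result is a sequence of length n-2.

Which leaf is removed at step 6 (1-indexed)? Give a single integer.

Step 1: current leaves = {3,6,8,9,10}. Remove leaf 3 (neighbor: 5).
Step 2: current leaves = {5,6,8,9,10}. Remove leaf 5 (neighbor: 4).
Step 3: current leaves = {4,6,8,9,10}. Remove leaf 4 (neighbor: 7).
Step 4: current leaves = {6,8,9,10}. Remove leaf 6 (neighbor: 2).
Step 5: current leaves = {8,9,10}. Remove leaf 8 (neighbor: 7).
Step 6: current leaves = {7,9,10}. Remove leaf 7 (neighbor: 1).

Answer: 7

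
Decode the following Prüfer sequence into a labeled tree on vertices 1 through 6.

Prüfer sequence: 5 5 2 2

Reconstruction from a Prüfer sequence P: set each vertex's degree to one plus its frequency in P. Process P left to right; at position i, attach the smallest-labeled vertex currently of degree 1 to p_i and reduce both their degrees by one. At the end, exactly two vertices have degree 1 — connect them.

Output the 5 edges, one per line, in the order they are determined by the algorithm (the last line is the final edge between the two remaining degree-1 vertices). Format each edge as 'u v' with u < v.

Initial degrees: {1:1, 2:3, 3:1, 4:1, 5:3, 6:1}
Step 1: smallest deg-1 vertex = 1, p_1 = 5. Add edge {1,5}. Now deg[1]=0, deg[5]=2.
Step 2: smallest deg-1 vertex = 3, p_2 = 5. Add edge {3,5}. Now deg[3]=0, deg[5]=1.
Step 3: smallest deg-1 vertex = 4, p_3 = 2. Add edge {2,4}. Now deg[4]=0, deg[2]=2.
Step 4: smallest deg-1 vertex = 5, p_4 = 2. Add edge {2,5}. Now deg[5]=0, deg[2]=1.
Final: two remaining deg-1 vertices are 2, 6. Add edge {2,6}.

Answer: 1 5
3 5
2 4
2 5
2 6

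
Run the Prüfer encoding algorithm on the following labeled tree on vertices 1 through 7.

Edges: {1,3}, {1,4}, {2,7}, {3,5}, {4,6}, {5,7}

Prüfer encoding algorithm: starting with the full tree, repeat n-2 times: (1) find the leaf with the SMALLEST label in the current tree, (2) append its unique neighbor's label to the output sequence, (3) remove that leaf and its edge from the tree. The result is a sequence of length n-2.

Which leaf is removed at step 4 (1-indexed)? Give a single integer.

Step 1: current leaves = {2,6}. Remove leaf 2 (neighbor: 7).
Step 2: current leaves = {6,7}. Remove leaf 6 (neighbor: 4).
Step 3: current leaves = {4,7}. Remove leaf 4 (neighbor: 1).
Step 4: current leaves = {1,7}. Remove leaf 1 (neighbor: 3).

Answer: 1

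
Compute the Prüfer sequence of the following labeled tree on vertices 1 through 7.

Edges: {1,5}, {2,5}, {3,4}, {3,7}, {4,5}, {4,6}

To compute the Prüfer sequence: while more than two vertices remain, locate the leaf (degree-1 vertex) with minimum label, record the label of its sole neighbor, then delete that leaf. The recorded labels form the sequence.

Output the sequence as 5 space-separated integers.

Answer: 5 5 4 4 3

Derivation:
Step 1: leaves = {1,2,6,7}. Remove smallest leaf 1, emit neighbor 5.
Step 2: leaves = {2,6,7}. Remove smallest leaf 2, emit neighbor 5.
Step 3: leaves = {5,6,7}. Remove smallest leaf 5, emit neighbor 4.
Step 4: leaves = {6,7}. Remove smallest leaf 6, emit neighbor 4.
Step 5: leaves = {4,7}. Remove smallest leaf 4, emit neighbor 3.
Done: 2 vertices remain (3, 7). Sequence = [5 5 4 4 3]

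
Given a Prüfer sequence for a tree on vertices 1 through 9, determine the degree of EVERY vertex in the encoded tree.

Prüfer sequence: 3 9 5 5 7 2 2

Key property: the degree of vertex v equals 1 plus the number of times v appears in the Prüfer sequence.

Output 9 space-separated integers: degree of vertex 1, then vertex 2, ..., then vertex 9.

Answer: 1 3 2 1 3 1 2 1 2

Derivation:
p_1 = 3: count[3] becomes 1
p_2 = 9: count[9] becomes 1
p_3 = 5: count[5] becomes 1
p_4 = 5: count[5] becomes 2
p_5 = 7: count[7] becomes 1
p_6 = 2: count[2] becomes 1
p_7 = 2: count[2] becomes 2
Degrees (1 + count): deg[1]=1+0=1, deg[2]=1+2=3, deg[3]=1+1=2, deg[4]=1+0=1, deg[5]=1+2=3, deg[6]=1+0=1, deg[7]=1+1=2, deg[8]=1+0=1, deg[9]=1+1=2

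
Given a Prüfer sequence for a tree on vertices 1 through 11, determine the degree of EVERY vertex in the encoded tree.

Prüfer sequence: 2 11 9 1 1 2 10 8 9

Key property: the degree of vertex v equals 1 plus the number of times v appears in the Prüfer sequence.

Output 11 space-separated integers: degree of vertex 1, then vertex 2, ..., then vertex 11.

Answer: 3 3 1 1 1 1 1 2 3 2 2

Derivation:
p_1 = 2: count[2] becomes 1
p_2 = 11: count[11] becomes 1
p_3 = 9: count[9] becomes 1
p_4 = 1: count[1] becomes 1
p_5 = 1: count[1] becomes 2
p_6 = 2: count[2] becomes 2
p_7 = 10: count[10] becomes 1
p_8 = 8: count[8] becomes 1
p_9 = 9: count[9] becomes 2
Degrees (1 + count): deg[1]=1+2=3, deg[2]=1+2=3, deg[3]=1+0=1, deg[4]=1+0=1, deg[5]=1+0=1, deg[6]=1+0=1, deg[7]=1+0=1, deg[8]=1+1=2, deg[9]=1+2=3, deg[10]=1+1=2, deg[11]=1+1=2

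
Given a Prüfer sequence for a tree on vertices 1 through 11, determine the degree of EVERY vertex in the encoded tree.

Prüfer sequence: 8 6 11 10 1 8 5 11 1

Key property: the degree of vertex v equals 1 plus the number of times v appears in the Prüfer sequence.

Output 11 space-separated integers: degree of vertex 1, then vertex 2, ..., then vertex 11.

Answer: 3 1 1 1 2 2 1 3 1 2 3

Derivation:
p_1 = 8: count[8] becomes 1
p_2 = 6: count[6] becomes 1
p_3 = 11: count[11] becomes 1
p_4 = 10: count[10] becomes 1
p_5 = 1: count[1] becomes 1
p_6 = 8: count[8] becomes 2
p_7 = 5: count[5] becomes 1
p_8 = 11: count[11] becomes 2
p_9 = 1: count[1] becomes 2
Degrees (1 + count): deg[1]=1+2=3, deg[2]=1+0=1, deg[3]=1+0=1, deg[4]=1+0=1, deg[5]=1+1=2, deg[6]=1+1=2, deg[7]=1+0=1, deg[8]=1+2=3, deg[9]=1+0=1, deg[10]=1+1=2, deg[11]=1+2=3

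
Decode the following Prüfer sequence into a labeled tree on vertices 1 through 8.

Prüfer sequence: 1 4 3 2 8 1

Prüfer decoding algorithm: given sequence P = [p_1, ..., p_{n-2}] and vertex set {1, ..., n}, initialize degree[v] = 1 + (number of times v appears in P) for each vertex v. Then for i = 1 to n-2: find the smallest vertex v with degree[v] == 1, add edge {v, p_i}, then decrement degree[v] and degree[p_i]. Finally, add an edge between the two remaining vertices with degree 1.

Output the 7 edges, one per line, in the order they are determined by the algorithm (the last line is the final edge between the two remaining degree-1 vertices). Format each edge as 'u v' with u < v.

Initial degrees: {1:3, 2:2, 3:2, 4:2, 5:1, 6:1, 7:1, 8:2}
Step 1: smallest deg-1 vertex = 5, p_1 = 1. Add edge {1,5}. Now deg[5]=0, deg[1]=2.
Step 2: smallest deg-1 vertex = 6, p_2 = 4. Add edge {4,6}. Now deg[6]=0, deg[4]=1.
Step 3: smallest deg-1 vertex = 4, p_3 = 3. Add edge {3,4}. Now deg[4]=0, deg[3]=1.
Step 4: smallest deg-1 vertex = 3, p_4 = 2. Add edge {2,3}. Now deg[3]=0, deg[2]=1.
Step 5: smallest deg-1 vertex = 2, p_5 = 8. Add edge {2,8}. Now deg[2]=0, deg[8]=1.
Step 6: smallest deg-1 vertex = 7, p_6 = 1. Add edge {1,7}. Now deg[7]=0, deg[1]=1.
Final: two remaining deg-1 vertices are 1, 8. Add edge {1,8}.

Answer: 1 5
4 6
3 4
2 3
2 8
1 7
1 8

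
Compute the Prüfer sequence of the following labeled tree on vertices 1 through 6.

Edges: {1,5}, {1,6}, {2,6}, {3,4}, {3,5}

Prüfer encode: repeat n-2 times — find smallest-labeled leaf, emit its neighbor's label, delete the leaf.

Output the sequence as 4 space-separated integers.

Answer: 6 3 5 1

Derivation:
Step 1: leaves = {2,4}. Remove smallest leaf 2, emit neighbor 6.
Step 2: leaves = {4,6}. Remove smallest leaf 4, emit neighbor 3.
Step 3: leaves = {3,6}. Remove smallest leaf 3, emit neighbor 5.
Step 4: leaves = {5,6}. Remove smallest leaf 5, emit neighbor 1.
Done: 2 vertices remain (1, 6). Sequence = [6 3 5 1]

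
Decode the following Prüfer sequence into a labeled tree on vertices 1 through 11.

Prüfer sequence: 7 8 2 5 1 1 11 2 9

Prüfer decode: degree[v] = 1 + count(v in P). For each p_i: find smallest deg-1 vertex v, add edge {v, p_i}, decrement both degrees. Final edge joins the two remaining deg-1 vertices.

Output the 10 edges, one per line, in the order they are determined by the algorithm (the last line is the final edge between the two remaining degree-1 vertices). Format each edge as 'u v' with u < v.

Initial degrees: {1:3, 2:3, 3:1, 4:1, 5:2, 6:1, 7:2, 8:2, 9:2, 10:1, 11:2}
Step 1: smallest deg-1 vertex = 3, p_1 = 7. Add edge {3,7}. Now deg[3]=0, deg[7]=1.
Step 2: smallest deg-1 vertex = 4, p_2 = 8. Add edge {4,8}. Now deg[4]=0, deg[8]=1.
Step 3: smallest deg-1 vertex = 6, p_3 = 2. Add edge {2,6}. Now deg[6]=0, deg[2]=2.
Step 4: smallest deg-1 vertex = 7, p_4 = 5. Add edge {5,7}. Now deg[7]=0, deg[5]=1.
Step 5: smallest deg-1 vertex = 5, p_5 = 1. Add edge {1,5}. Now deg[5]=0, deg[1]=2.
Step 6: smallest deg-1 vertex = 8, p_6 = 1. Add edge {1,8}. Now deg[8]=0, deg[1]=1.
Step 7: smallest deg-1 vertex = 1, p_7 = 11. Add edge {1,11}. Now deg[1]=0, deg[11]=1.
Step 8: smallest deg-1 vertex = 10, p_8 = 2. Add edge {2,10}. Now deg[10]=0, deg[2]=1.
Step 9: smallest deg-1 vertex = 2, p_9 = 9. Add edge {2,9}. Now deg[2]=0, deg[9]=1.
Final: two remaining deg-1 vertices are 9, 11. Add edge {9,11}.

Answer: 3 7
4 8
2 6
5 7
1 5
1 8
1 11
2 10
2 9
9 11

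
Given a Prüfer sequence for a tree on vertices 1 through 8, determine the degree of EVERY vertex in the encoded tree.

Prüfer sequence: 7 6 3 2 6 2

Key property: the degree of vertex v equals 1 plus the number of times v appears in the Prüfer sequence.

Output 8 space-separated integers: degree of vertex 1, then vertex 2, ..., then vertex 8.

Answer: 1 3 2 1 1 3 2 1

Derivation:
p_1 = 7: count[7] becomes 1
p_2 = 6: count[6] becomes 1
p_3 = 3: count[3] becomes 1
p_4 = 2: count[2] becomes 1
p_5 = 6: count[6] becomes 2
p_6 = 2: count[2] becomes 2
Degrees (1 + count): deg[1]=1+0=1, deg[2]=1+2=3, deg[3]=1+1=2, deg[4]=1+0=1, deg[5]=1+0=1, deg[6]=1+2=3, deg[7]=1+1=2, deg[8]=1+0=1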